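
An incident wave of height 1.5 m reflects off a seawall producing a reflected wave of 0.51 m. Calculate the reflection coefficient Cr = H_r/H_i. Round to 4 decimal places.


Cr = H_r / H_i
Cr = 0.51 / 1.5
Cr = 0.3400

0.3400


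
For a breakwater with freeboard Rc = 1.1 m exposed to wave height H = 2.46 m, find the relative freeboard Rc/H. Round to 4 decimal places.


Relative freeboard = Rc / H
= 1.1 / 2.46
= 0.4472

0.4472


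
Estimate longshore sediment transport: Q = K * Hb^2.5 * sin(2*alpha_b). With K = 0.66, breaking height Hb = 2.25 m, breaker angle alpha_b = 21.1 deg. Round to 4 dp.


Q = K * Hb^2.5 * sin(2 * alpha_b)
Hb^2.5 = 2.25^2.5 = 7.593750
sin(2 * 21.1) = sin(42.2) = 0.671721
Q = 0.66 * 7.593750 * 0.671721
Q = 3.3666 m^3/s

3.3666


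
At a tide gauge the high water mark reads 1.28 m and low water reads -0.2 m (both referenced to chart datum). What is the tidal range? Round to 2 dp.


Tidal range = High water - Low water
Tidal range = 1.28 - (-0.2)
Tidal range = 1.48 m

1.48


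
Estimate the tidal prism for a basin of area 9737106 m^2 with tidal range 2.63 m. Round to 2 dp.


Tidal prism = Area * Tidal range
P = 9737106 * 2.63
P = 25608588.78 m^3

25608588.78


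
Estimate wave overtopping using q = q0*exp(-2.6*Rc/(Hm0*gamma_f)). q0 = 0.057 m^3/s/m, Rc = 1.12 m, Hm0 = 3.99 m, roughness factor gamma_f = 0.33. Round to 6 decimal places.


q = q0 * exp(-2.6 * Rc / (Hm0 * gamma_f))
Exponent = -2.6 * 1.12 / (3.99 * 0.33)
= -2.6 * 1.12 / 1.3167
= -2.211590
exp(-2.211590) = 0.109526
q = 0.057 * 0.109526
q = 0.006243 m^3/s/m

0.006243


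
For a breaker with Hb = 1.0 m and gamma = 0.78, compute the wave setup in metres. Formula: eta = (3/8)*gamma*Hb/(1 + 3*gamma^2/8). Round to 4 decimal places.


eta = (3/8) * gamma * Hb / (1 + 3*gamma^2/8)
Numerator = (3/8) * 0.78 * 1.0 = 0.292500
Denominator = 1 + 3*0.78^2/8 = 1 + 0.228150 = 1.228150
eta = 0.292500 / 1.228150
eta = 0.2382 m

0.2382


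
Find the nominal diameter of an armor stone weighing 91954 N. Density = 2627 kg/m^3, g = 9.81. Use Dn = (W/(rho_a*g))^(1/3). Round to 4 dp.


V = W / (rho_a * g)
V = 91954 / (2627 * 9.81)
V = 91954 / 25770.87
V = 3.568137 m^3
Dn = V^(1/3) = 3.568137^(1/3)
Dn = 1.5281 m

1.5281


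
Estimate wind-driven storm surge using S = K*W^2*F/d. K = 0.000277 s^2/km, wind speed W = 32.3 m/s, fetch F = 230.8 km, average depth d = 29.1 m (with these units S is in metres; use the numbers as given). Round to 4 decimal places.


S = K * W^2 * F / d
W^2 = 32.3^2 = 1043.29
S = 0.000277 * 1043.29 * 230.8 / 29.1
Numerator = 0.000277 * 1043.29 * 230.8 = 66.699199
S = 66.699199 / 29.1 = 2.2921 m

2.2921


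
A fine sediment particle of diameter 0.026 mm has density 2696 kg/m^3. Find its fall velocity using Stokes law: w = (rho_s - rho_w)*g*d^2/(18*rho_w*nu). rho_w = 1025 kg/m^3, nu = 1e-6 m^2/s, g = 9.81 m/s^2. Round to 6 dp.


w = (rho_s - rho_w) * g * d^2 / (18 * rho_w * nu)
d = 0.026 mm = 0.000026 m
rho_s - rho_w = 2696 - 1025 = 1671
Numerator = 1671 * 9.81 * (0.000026)^2 = 0.000011081337
Denominator = 18 * 1025 * 1e-6 = 0.018450
w = 0.000601 m/s

0.000601


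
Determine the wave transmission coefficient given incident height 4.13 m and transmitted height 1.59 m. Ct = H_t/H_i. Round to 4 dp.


Ct = H_t / H_i
Ct = 1.59 / 4.13
Ct = 0.3850

0.3850


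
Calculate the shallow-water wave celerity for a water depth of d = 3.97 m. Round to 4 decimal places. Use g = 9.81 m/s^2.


Using the shallow-water approximation:
C = sqrt(g * d) = sqrt(9.81 * 3.97)
C = sqrt(38.9457)
C = 6.2406 m/s

6.2406


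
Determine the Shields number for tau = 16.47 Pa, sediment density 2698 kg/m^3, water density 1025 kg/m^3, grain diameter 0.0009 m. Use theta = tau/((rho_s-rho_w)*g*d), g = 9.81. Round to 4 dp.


theta = tau / ((rho_s - rho_w) * g * d)
rho_s - rho_w = 2698 - 1025 = 1673
Denominator = 1673 * 9.81 * 0.0009 = 14.770917
theta = 16.47 / 14.770917
theta = 1.1150

1.1150


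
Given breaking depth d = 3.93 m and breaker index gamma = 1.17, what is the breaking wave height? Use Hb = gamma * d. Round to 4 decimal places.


Hb = gamma * d
Hb = 1.17 * 3.93
Hb = 4.5981 m

4.5981


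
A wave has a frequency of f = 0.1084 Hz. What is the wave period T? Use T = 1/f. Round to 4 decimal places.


T = 1 / f
T = 1 / 0.1084
T = 9.2251 s

9.2251


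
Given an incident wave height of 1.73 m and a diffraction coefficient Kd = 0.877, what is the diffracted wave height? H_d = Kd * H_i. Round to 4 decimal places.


H_d = Kd * H_i
H_d = 0.877 * 1.73
H_d = 1.5172 m

1.5172


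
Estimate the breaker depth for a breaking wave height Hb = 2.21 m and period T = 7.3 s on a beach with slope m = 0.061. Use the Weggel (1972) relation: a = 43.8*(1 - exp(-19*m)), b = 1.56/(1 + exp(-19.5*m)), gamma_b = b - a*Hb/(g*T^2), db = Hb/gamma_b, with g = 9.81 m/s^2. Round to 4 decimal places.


a = 43.8 * (1 - exp(-19 * m))
exp(-19 * 0.061) = exp(-1.1590) = 0.313800
a = 43.8 * (1 - 0.313800) = 30.055568
b = 1.56 / (1 + exp(-19.5 * m))
exp(-19.5 * 0.061) = exp(-1.1895) = 0.304373
b = 1.56 / (1 + 0.304373) = 1.195977
Hb / (g * T^2) = 2.21 / (9.81 * 7.3^2) = 2.21 / 522.7749 = 0.00422744
gamma_b = b - a * Hb/(g*T^2) = 1.195977 - 30.055568 * 0.00422744 = 1.068918
db = Hb / gamma_b = 2.21 / 1.068918
db = 2.0675 m

2.0675


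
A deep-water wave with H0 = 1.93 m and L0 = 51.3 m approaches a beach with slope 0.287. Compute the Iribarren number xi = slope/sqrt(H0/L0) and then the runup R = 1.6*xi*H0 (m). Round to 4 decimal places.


xi = slope / sqrt(H0/L0)
H0/L0 = 1.93/51.3 = 0.037622
sqrt(0.037622) = 0.193963
xi = 0.287 / 0.193963 = 1.479660
R = 1.6 * xi * H0 = 1.6 * 1.479660 * 1.93
R = 4.5692 m

4.5692


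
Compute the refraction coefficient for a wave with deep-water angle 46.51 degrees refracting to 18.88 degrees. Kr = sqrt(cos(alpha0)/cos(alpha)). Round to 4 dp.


Kr = sqrt(cos(alpha0) / cos(alpha))
cos(46.51) = 0.688228
cos(18.88) = 0.946198
Kr = sqrt(0.688228 / 0.946198)
Kr = sqrt(0.727361)
Kr = 0.8529

0.8529


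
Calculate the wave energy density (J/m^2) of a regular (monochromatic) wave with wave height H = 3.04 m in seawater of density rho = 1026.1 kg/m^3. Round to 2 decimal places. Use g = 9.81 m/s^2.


E = (1/8) * rho * g * H^2
E = (1/8) * 1026.1 * 9.81 * 3.04^2
E = 0.125 * 1026.1 * 9.81 * 9.2416
E = 11628.29 J/m^2

11628.29


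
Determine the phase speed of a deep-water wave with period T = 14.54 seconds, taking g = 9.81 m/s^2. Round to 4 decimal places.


We use the deep-water celerity formula:
C = g * T / (2 * pi)
C = 9.81 * 14.54 / (2 * 3.14159...)
C = 142.637400 / 6.283185
C = 22.7014 m/s

22.7014


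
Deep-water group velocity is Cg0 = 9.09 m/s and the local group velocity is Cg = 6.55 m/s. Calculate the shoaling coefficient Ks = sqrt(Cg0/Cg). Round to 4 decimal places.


Ks = sqrt(Cg0 / Cg)
Ks = sqrt(9.09 / 6.55)
Ks = sqrt(1.3878)
Ks = 1.1780

1.1780


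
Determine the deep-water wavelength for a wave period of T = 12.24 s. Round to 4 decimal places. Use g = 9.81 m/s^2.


L0 = g * T^2 / (2 * pi)
L0 = 9.81 * 12.24^2 / (2 * pi)
L0 = 9.81 * 149.8176 / 6.28319
L0 = 1469.7107 / 6.28319
L0 = 233.9117 m

233.9117


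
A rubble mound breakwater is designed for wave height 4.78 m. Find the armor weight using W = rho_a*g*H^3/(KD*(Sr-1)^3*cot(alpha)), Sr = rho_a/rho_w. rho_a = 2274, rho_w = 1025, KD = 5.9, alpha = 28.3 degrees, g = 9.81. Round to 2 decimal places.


Sr = rho_a / rho_w = 2274 / 1025 = 2.218537
(Sr - 1) = 1.218537
(Sr - 1)^3 = 1.809321
cot(28.3) = 1 / tan(28.3) = 1 / 0.538445 = 1.857202
Numerator = 2274 * 9.81 * 4.78^3 = 2436369.5195
Denominator = 5.9 * 1.809321 * 1.857202 = 19.825619
W = 2436369.5195 / 19.825619
W = 122889.96 N

122889.96


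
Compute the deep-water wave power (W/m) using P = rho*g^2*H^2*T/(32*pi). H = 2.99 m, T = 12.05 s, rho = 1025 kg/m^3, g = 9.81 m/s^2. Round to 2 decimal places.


P = rho * g^2 * H^2 * T / (32 * pi)
P = 1025 * 9.81^2 * 2.99^2 * 12.05 / (32 * pi)
P = 1025 * 96.2361 * 8.9401 * 12.05 / 100.53096
P = 105704.01 W/m

105704.01


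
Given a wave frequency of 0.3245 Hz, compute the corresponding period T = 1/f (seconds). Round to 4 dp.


T = 1 / f
T = 1 / 0.3245
T = 3.0817 s

3.0817


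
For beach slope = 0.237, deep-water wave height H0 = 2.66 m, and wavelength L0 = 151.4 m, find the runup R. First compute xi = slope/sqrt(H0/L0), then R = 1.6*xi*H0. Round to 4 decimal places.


xi = slope / sqrt(H0/L0)
H0/L0 = 2.66/151.4 = 0.017569
sqrt(0.017569) = 0.132549
xi = 0.237 / 0.132549 = 1.788012
R = 1.6 * xi * H0 = 1.6 * 1.788012 * 2.66
R = 7.6098 m

7.6098


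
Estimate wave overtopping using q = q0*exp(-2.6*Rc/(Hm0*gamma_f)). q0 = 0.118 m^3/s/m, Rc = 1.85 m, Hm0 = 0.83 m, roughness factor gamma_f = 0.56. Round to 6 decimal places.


q = q0 * exp(-2.6 * Rc / (Hm0 * gamma_f))
Exponent = -2.6 * 1.85 / (0.83 * 0.56)
= -2.6 * 1.85 / 0.4648
= -10.348537
exp(-10.348537) = 0.000032
q = 0.118 * 0.000032
q = 0.000004 m^3/s/m

0.000004


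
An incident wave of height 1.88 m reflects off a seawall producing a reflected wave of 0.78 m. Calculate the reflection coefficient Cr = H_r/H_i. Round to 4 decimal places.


Cr = H_r / H_i
Cr = 0.78 / 1.88
Cr = 0.4149

0.4149


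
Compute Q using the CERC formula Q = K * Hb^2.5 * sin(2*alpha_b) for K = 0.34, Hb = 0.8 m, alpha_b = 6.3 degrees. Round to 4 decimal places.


Q = K * Hb^2.5 * sin(2 * alpha_b)
Hb^2.5 = 0.8^2.5 = 0.572433
sin(2 * 6.3) = sin(12.6) = 0.218143
Q = 0.34 * 0.572433 * 0.218143
Q = 0.0425 m^3/s

0.0425


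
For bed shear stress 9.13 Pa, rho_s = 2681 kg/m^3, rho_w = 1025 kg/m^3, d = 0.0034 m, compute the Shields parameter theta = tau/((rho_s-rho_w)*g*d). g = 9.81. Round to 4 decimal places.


theta = tau / ((rho_s - rho_w) * g * d)
rho_s - rho_w = 2681 - 1025 = 1656
Denominator = 1656 * 9.81 * 0.0034 = 55.234224
theta = 9.13 / 55.234224
theta = 0.1653

0.1653


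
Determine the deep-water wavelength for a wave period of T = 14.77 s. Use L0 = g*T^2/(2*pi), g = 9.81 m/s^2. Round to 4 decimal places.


L0 = g * T^2 / (2 * pi)
L0 = 9.81 * 14.77^2 / (2 * pi)
L0 = 9.81 * 218.1529 / 6.28319
L0 = 2140.0799 / 6.28319
L0 = 340.6043 m

340.6043


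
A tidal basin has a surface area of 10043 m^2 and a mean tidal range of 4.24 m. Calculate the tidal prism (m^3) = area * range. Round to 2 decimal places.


Tidal prism = Area * Tidal range
P = 10043 * 4.24
P = 42582.32 m^3

42582.32


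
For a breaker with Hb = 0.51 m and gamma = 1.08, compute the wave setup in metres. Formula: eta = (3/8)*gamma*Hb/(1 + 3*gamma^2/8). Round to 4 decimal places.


eta = (3/8) * gamma * Hb / (1 + 3*gamma^2/8)
Numerator = (3/8) * 1.08 * 0.51 = 0.206550
Denominator = 1 + 3*1.08^2/8 = 1 + 0.437400 = 1.437400
eta = 0.206550 / 1.437400
eta = 0.1437 m

0.1437


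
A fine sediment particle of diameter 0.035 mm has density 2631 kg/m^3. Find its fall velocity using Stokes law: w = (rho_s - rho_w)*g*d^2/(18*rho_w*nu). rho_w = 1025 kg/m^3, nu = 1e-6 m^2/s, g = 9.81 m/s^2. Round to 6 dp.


w = (rho_s - rho_w) * g * d^2 / (18 * rho_w * nu)
d = 0.035 mm = 0.000035 m
rho_s - rho_w = 2631 - 1025 = 1606
Numerator = 1606 * 9.81 * (0.000035)^2 = 0.000019299704
Denominator = 18 * 1025 * 1e-6 = 0.018450
w = 0.001046 m/s

0.001046


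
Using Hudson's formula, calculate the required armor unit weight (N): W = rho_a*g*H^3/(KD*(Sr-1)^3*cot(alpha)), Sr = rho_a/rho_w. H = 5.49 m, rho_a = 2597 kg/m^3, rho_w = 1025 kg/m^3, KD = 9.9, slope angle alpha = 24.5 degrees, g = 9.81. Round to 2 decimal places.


Sr = rho_a / rho_w = 2597 / 1025 = 2.533659
(Sr - 1) = 1.533659
(Sr - 1)^3 = 3.607331
cot(24.5) = 1 / tan(24.5) = 1 / 0.455726 = 2.194300
Numerator = 2597 * 9.81 * 5.49^3 = 4215586.3573
Denominator = 9.9 * 3.607331 * 2.194300 = 78.364104
W = 4215586.3573 / 78.364104
W = 53794.86 N

53794.86


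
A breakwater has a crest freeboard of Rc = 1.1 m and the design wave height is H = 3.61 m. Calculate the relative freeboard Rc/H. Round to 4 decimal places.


Relative freeboard = Rc / H
= 1.1 / 3.61
= 0.3047

0.3047


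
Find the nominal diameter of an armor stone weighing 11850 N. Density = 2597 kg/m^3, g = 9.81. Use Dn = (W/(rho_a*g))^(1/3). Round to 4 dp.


V = W / (rho_a * g)
V = 11850 / (2597 * 9.81)
V = 11850 / 25476.57
V = 0.465133 m^3
Dn = V^(1/3) = 0.465133^(1/3)
Dn = 0.7748 m

0.7748


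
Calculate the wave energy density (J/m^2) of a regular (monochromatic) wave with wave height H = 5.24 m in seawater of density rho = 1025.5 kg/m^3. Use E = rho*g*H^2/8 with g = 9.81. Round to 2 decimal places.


E = (1/8) * rho * g * H^2
E = (1/8) * 1025.5 * 9.81 * 5.24^2
E = 0.125 * 1025.5 * 9.81 * 27.4576
E = 34528.46 J/m^2

34528.46


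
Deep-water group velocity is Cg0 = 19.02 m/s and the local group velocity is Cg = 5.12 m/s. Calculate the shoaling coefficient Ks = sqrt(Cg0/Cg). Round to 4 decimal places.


Ks = sqrt(Cg0 / Cg)
Ks = sqrt(19.02 / 5.12)
Ks = sqrt(3.7148)
Ks = 1.9274

1.9274


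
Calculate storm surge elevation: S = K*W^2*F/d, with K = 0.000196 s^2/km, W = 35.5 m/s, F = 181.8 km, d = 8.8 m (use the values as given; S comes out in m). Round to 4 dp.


S = K * W^2 * F / d
W^2 = 35.5^2 = 1260.25
S = 0.000196 * 1260.25 * 181.8 / 8.8
Numerator = 0.000196 * 1260.25 * 181.8 = 44.906236
S = 44.906236 / 8.8 = 5.1030 m

5.1030


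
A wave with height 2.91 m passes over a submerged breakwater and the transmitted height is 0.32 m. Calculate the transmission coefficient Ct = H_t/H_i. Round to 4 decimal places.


Ct = H_t / H_i
Ct = 0.32 / 2.91
Ct = 0.1100

0.1100


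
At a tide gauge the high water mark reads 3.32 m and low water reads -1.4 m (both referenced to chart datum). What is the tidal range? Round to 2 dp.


Tidal range = High water - Low water
Tidal range = 3.32 - (-1.4)
Tidal range = 4.72 m

4.72


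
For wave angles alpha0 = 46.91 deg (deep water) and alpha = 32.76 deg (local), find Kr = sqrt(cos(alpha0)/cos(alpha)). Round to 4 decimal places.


Kr = sqrt(cos(alpha0) / cos(alpha))
cos(46.91) = 0.683146
cos(32.76) = 0.840945
Kr = sqrt(0.683146 / 0.840945)
Kr = sqrt(0.812356)
Kr = 0.9013

0.9013


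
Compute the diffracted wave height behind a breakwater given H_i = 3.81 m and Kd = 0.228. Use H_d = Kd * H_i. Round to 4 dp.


H_d = Kd * H_i
H_d = 0.228 * 3.81
H_d = 0.8687 m

0.8687


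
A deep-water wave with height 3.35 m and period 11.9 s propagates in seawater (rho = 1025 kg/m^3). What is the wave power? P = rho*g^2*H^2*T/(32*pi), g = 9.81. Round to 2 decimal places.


P = rho * g^2 * H^2 * T / (32 * pi)
P = 1025 * 9.81^2 * 3.35^2 * 11.9 / (32 * pi)
P = 1025 * 96.2361 * 11.2225 * 11.9 / 100.53096
P = 131038.41 W/m

131038.41


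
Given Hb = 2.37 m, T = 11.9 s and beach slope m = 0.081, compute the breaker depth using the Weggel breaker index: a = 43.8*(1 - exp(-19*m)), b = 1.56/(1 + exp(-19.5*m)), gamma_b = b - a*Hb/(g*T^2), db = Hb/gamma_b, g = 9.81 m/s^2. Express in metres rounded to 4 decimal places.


a = 43.8 * (1 - exp(-19 * m))
exp(-19 * 0.081) = exp(-1.5390) = 0.214596
a = 43.8 * (1 - 0.214596) = 34.400713
b = 1.56 / (1 + exp(-19.5 * m))
exp(-19.5 * 0.081) = exp(-1.5795) = 0.206078
b = 1.56 / (1 + 0.206078) = 1.293449
Hb / (g * T^2) = 2.37 / (9.81 * 11.9^2) = 2.37 / 1389.1941 = 0.00170603
gamma_b = b - a * Hb/(g*T^2) = 1.293449 - 34.400713 * 0.00170603 = 1.234760
db = Hb / gamma_b = 2.37 / 1.234760
db = 1.9194 m

1.9194


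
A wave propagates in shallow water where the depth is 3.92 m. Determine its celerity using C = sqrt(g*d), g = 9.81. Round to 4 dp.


Using the shallow-water approximation:
C = sqrt(g * d) = sqrt(9.81 * 3.92)
C = sqrt(38.4552)
C = 6.2012 m/s

6.2012


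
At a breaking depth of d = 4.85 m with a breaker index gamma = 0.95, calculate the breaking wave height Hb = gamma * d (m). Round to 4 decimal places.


Hb = gamma * d
Hb = 0.95 * 4.85
Hb = 4.6075 m

4.6075


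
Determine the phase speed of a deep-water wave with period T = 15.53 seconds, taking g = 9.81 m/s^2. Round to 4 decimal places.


We use the deep-water celerity formula:
C = g * T / (2 * pi)
C = 9.81 * 15.53 / (2 * 3.14159...)
C = 152.349300 / 6.283185
C = 24.2471 m/s

24.2471


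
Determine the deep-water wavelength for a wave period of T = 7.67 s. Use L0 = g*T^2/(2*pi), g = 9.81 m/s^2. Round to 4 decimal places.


L0 = g * T^2 / (2 * pi)
L0 = 9.81 * 7.67^2 / (2 * pi)
L0 = 9.81 * 58.8289 / 6.28319
L0 = 577.1115 / 6.28319
L0 = 91.8501 m

91.8501


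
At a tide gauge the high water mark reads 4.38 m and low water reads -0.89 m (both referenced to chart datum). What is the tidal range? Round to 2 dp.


Tidal range = High water - Low water
Tidal range = 4.38 - (-0.89)
Tidal range = 5.27 m

5.27


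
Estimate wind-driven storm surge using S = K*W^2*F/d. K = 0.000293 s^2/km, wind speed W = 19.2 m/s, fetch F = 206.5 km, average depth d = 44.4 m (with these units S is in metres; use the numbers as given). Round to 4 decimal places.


S = K * W^2 * F / d
W^2 = 19.2^2 = 368.64
S = 0.000293 * 368.64 * 206.5 / 44.4
Numerator = 0.000293 * 368.64 * 206.5 = 22.304379
S = 22.304379 / 44.4 = 0.5024 m

0.5024


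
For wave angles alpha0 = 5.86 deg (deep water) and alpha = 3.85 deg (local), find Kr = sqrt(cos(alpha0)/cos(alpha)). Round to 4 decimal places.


Kr = sqrt(cos(alpha0) / cos(alpha))
cos(5.86) = 0.994774
cos(3.85) = 0.997743
Kr = sqrt(0.994774 / 0.997743)
Kr = sqrt(0.997024)
Kr = 0.9985

0.9985


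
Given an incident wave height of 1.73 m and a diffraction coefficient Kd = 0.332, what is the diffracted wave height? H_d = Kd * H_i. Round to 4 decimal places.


H_d = Kd * H_i
H_d = 0.332 * 1.73
H_d = 0.5744 m

0.5744


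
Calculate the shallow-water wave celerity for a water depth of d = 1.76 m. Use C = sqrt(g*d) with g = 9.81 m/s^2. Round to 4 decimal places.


Using the shallow-water approximation:
C = sqrt(g * d) = sqrt(9.81 * 1.76)
C = sqrt(17.2656)
C = 4.1552 m/s

4.1552


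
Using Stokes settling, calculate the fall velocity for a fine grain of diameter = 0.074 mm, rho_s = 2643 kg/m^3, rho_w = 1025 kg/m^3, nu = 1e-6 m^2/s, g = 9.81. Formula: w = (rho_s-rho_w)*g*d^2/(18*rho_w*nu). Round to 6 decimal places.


w = (rho_s - rho_w) * g * d^2 / (18 * rho_w * nu)
d = 0.074 mm = 0.000074 m
rho_s - rho_w = 2643 - 1025 = 1618
Numerator = 1618 * 9.81 * (0.000074)^2 = 0.000086918248
Denominator = 18 * 1025 * 1e-6 = 0.018450
w = 0.004711 m/s

0.004711


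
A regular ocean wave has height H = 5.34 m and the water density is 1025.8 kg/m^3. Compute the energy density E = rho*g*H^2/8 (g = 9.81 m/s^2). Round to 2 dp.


E = (1/8) * rho * g * H^2
E = (1/8) * 1025.8 * 9.81 * 5.34^2
E = 0.125 * 1025.8 * 9.81 * 28.5156
E = 35869.41 J/m^2

35869.41


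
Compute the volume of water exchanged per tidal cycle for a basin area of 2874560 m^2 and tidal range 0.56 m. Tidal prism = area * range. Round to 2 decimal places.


Tidal prism = Area * Tidal range
P = 2874560 * 0.56
P = 1609753.60 m^3

1609753.60


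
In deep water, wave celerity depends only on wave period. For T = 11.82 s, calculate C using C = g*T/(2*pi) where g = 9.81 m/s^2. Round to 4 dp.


We use the deep-water celerity formula:
C = g * T / (2 * pi)
C = 9.81 * 11.82 / (2 * 3.14159...)
C = 115.954200 / 6.283185
C = 18.4547 m/s

18.4547


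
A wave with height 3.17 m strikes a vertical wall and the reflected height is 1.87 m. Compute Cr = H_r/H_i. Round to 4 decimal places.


Cr = H_r / H_i
Cr = 1.87 / 3.17
Cr = 0.5899

0.5899


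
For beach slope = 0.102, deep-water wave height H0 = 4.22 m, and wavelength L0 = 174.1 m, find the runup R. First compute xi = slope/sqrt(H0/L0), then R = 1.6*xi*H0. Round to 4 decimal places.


xi = slope / sqrt(H0/L0)
H0/L0 = 4.22/174.1 = 0.024239
sqrt(0.024239) = 0.155689
xi = 0.102 / 0.155689 = 0.655154
R = 1.6 * xi * H0 = 1.6 * 0.655154 * 4.22
R = 4.4236 m

4.4236


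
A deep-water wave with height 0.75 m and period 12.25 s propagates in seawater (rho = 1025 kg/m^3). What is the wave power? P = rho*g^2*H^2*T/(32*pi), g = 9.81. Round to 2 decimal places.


P = rho * g^2 * H^2 * T / (32 * pi)
P = 1025 * 9.81^2 * 0.75^2 * 12.25 / (32 * pi)
P = 1025 * 96.2361 * 0.5625 * 12.25 / 100.53096
P = 6761.15 W/m

6761.15


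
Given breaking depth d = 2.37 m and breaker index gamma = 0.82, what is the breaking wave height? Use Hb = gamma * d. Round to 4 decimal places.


Hb = gamma * d
Hb = 0.82 * 2.37
Hb = 1.9434 m

1.9434


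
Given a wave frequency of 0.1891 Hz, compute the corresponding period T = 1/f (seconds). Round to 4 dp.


T = 1 / f
T = 1 / 0.1891
T = 5.2882 s

5.2882


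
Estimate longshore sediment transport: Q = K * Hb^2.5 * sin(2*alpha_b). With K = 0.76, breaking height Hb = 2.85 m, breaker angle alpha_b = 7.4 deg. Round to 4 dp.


Q = K * Hb^2.5 * sin(2 * alpha_b)
Hb^2.5 = 2.85^2.5 = 13.712358
sin(2 * 7.4) = sin(14.8) = 0.255446
Q = 0.76 * 13.712358 * 0.255446
Q = 2.6621 m^3/s

2.6621


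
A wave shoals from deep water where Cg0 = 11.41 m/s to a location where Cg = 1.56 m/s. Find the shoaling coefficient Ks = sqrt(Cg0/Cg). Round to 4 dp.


Ks = sqrt(Cg0 / Cg)
Ks = sqrt(11.41 / 1.56)
Ks = sqrt(7.3141)
Ks = 2.7045

2.7045


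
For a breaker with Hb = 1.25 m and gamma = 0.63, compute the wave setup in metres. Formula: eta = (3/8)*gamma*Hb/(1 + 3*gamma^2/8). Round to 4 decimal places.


eta = (3/8) * gamma * Hb / (1 + 3*gamma^2/8)
Numerator = (3/8) * 0.63 * 1.25 = 0.295313
Denominator = 1 + 3*0.63^2/8 = 1 + 0.148838 = 1.148838
eta = 0.295313 / 1.148838
eta = 0.2571 m

0.2571


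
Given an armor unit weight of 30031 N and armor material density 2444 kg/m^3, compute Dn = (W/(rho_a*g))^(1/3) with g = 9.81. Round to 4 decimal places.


V = W / (rho_a * g)
V = 30031 / (2444 * 9.81)
V = 30031 / 23975.64
V = 1.252563 m^3
Dn = V^(1/3) = 1.252563^(1/3)
Dn = 1.0780 m

1.0780


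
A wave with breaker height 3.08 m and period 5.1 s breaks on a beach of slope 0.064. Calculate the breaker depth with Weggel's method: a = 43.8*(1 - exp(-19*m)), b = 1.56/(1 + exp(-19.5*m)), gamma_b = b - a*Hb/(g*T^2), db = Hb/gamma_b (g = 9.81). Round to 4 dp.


a = 43.8 * (1 - exp(-19 * m))
exp(-19 * 0.064) = exp(-1.2160) = 0.296413
a = 43.8 * (1 - 0.296413) = 30.817091
b = 1.56 / (1 + exp(-19.5 * m))
exp(-19.5 * 0.064) = exp(-1.2480) = 0.287078
b = 1.56 / (1 + 0.287078) = 1.212047
Hb / (g * T^2) = 3.08 / (9.81 * 5.1^2) = 3.08 / 255.1581 = 0.01207095
gamma_b = b - a * Hb/(g*T^2) = 1.212047 - 30.817091 * 0.01207095 = 0.840056
db = Hb / gamma_b = 3.08 / 0.840056
db = 3.6664 m

3.6664


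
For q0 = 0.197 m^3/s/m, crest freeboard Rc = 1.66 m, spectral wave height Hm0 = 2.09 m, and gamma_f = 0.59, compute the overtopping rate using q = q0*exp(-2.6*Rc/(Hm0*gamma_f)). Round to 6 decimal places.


q = q0 * exp(-2.6 * Rc / (Hm0 * gamma_f))
Exponent = -2.6 * 1.66 / (2.09 * 0.59)
= -2.6 * 1.66 / 1.2331
= -3.500122
exp(-3.500122) = 0.030194
q = 0.197 * 0.030194
q = 0.005948 m^3/s/m

0.005948


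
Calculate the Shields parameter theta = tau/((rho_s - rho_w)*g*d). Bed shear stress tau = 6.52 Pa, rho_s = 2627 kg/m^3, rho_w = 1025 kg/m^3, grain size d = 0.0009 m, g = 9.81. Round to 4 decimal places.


theta = tau / ((rho_s - rho_w) * g * d)
rho_s - rho_w = 2627 - 1025 = 1602
Denominator = 1602 * 9.81 * 0.0009 = 14.144058
theta = 6.52 / 14.144058
theta = 0.4610

0.4610


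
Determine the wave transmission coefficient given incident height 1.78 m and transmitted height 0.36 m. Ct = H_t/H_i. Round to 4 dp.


Ct = H_t / H_i
Ct = 0.36 / 1.78
Ct = 0.2022

0.2022


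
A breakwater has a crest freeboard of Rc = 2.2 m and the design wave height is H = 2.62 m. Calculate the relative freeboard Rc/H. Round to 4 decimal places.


Relative freeboard = Rc / H
= 2.2 / 2.62
= 0.8397

0.8397


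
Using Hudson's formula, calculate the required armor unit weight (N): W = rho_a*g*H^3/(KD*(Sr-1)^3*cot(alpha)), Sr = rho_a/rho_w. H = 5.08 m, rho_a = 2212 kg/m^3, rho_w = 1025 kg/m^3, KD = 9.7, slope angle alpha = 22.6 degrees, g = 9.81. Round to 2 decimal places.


Sr = rho_a / rho_w = 2212 / 1025 = 2.158049
(Sr - 1) = 1.158049
(Sr - 1)^3 = 1.553033
cot(22.6) = 1 / tan(22.6) = 1 / 0.416260 = 2.402346
Numerator = 2212 * 9.81 * 5.08^3 = 2844757.6034
Denominator = 9.7 * 1.553033 * 2.402346 = 36.189935
W = 2844757.6034 / 36.189935
W = 78606.32 N

78606.32


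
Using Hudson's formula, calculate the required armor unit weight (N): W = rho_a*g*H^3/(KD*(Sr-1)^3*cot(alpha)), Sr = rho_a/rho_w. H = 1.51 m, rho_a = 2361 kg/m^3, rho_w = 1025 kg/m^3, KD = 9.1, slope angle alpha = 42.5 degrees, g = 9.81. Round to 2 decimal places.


Sr = rho_a / rho_w = 2361 / 1025 = 2.303415
(Sr - 1) = 1.303415
(Sr - 1)^3 = 2.214358
cot(42.5) = 1 / tan(42.5) = 1 / 0.916331 = 1.091309
Numerator = 2361 * 9.81 * 1.51^3 = 79743.5997
Denominator = 9.1 * 2.214358 * 1.091309 = 21.990581
W = 79743.5997 / 21.990581
W = 3626.26 N

3626.26


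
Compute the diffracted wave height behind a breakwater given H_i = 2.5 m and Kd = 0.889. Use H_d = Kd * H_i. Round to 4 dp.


H_d = Kd * H_i
H_d = 0.889 * 2.5
H_d = 2.2225 m

2.2225


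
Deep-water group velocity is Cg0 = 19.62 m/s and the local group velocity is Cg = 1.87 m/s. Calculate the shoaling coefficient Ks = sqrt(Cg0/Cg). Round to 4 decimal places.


Ks = sqrt(Cg0 / Cg)
Ks = sqrt(19.62 / 1.87)
Ks = sqrt(10.4920)
Ks = 3.2391

3.2391


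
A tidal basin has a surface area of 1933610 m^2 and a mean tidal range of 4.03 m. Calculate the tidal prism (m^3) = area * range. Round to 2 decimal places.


Tidal prism = Area * Tidal range
P = 1933610 * 4.03
P = 7792448.30 m^3

7792448.30


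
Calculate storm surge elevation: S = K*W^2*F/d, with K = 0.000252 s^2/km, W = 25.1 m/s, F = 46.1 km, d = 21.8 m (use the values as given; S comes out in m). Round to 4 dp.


S = K * W^2 * F / d
W^2 = 25.1^2 = 630.01
S = 0.000252 * 630.01 * 46.1 / 21.8
Numerator = 0.000252 * 630.01 * 46.1 = 7.318952
S = 7.318952 / 21.8 = 0.3357 m

0.3357


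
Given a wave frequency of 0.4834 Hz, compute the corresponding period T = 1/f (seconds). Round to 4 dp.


T = 1 / f
T = 1 / 0.4834
T = 2.0687 s

2.0687


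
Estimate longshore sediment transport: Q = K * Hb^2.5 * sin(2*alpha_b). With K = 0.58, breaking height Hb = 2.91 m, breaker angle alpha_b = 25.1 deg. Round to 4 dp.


Q = K * Hb^2.5 * sin(2 * alpha_b)
Hb^2.5 = 2.91^2.5 = 14.445496
sin(2 * 25.1) = sin(50.2) = 0.768284
Q = 0.58 * 14.445496 * 0.768284
Q = 6.4370 m^3/s

6.4370


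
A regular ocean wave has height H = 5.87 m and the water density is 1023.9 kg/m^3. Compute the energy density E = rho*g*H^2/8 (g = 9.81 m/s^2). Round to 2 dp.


E = (1/8) * rho * g * H^2
E = (1/8) * 1023.9 * 9.81 * 5.87^2
E = 0.125 * 1023.9 * 9.81 * 34.4569
E = 43262.61 J/m^2

43262.61


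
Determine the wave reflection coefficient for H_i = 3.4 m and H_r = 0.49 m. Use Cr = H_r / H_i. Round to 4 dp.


Cr = H_r / H_i
Cr = 0.49 / 3.4
Cr = 0.1441

0.1441


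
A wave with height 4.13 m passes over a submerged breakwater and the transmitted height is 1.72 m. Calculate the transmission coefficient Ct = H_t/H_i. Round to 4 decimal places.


Ct = H_t / H_i
Ct = 1.72 / 4.13
Ct = 0.4165

0.4165


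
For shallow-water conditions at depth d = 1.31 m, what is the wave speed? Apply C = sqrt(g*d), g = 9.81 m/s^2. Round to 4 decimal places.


Using the shallow-water approximation:
C = sqrt(g * d) = sqrt(9.81 * 1.31)
C = sqrt(12.8511)
C = 3.5848 m/s

3.5848


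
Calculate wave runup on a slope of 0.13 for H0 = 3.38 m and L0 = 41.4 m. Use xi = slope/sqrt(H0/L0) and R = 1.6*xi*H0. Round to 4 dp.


xi = slope / sqrt(H0/L0)
H0/L0 = 3.38/41.4 = 0.081643
sqrt(0.081643) = 0.285732
xi = 0.13 / 0.285732 = 0.454973
R = 1.6 * xi * H0 = 1.6 * 0.454973 * 3.38
R = 2.4605 m

2.4605


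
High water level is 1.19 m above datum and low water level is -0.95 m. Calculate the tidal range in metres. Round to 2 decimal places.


Tidal range = High water - Low water
Tidal range = 1.19 - (-0.95)
Tidal range = 2.14 m

2.14


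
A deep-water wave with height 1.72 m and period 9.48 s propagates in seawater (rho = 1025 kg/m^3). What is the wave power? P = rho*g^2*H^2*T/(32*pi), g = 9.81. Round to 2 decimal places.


P = rho * g^2 * H^2 * T / (32 * pi)
P = 1025 * 9.81^2 * 1.72^2 * 9.48 / (32 * pi)
P = 1025 * 96.2361 * 2.9584 * 9.48 / 100.53096
P = 27518.66 W/m

27518.66


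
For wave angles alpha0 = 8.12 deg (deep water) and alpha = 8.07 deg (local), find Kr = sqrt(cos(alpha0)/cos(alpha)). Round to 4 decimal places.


Kr = sqrt(cos(alpha0) / cos(alpha))
cos(8.12) = 0.989974
cos(8.07) = 0.990097
Kr = sqrt(0.989974 / 0.990097)
Kr = sqrt(0.999876)
Kr = 0.9999

0.9999


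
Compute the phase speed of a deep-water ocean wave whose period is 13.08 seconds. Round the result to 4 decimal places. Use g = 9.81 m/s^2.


We use the deep-water celerity formula:
C = g * T / (2 * pi)
C = 9.81 * 13.08 / (2 * 3.14159...)
C = 128.314800 / 6.283185
C = 20.4219 m/s

20.4219


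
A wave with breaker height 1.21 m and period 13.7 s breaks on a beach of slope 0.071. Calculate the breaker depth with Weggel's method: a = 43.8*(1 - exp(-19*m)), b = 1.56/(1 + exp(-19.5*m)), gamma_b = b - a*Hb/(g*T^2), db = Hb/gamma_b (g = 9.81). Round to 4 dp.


a = 43.8 * (1 - exp(-19 * m))
exp(-19 * 0.071) = exp(-1.3490) = 0.259500
a = 43.8 * (1 - 0.259500) = 32.433916
b = 1.56 / (1 + exp(-19.5 * m))
exp(-19.5 * 0.071) = exp(-1.3845) = 0.250449
b = 1.56 / (1 + 0.250449) = 1.247552
Hb / (g * T^2) = 1.21 / (9.81 * 13.7^2) = 1.21 / 1841.2389 = 0.00065717
gamma_b = b - a * Hb/(g*T^2) = 1.247552 - 32.433916 * 0.00065717 = 1.226237
db = Hb / gamma_b = 1.21 / 1.226237
db = 0.9868 m

0.9868


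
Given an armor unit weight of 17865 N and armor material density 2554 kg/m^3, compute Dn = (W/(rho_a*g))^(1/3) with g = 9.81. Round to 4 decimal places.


V = W / (rho_a * g)
V = 17865 / (2554 * 9.81)
V = 17865 / 25054.74
V = 0.713039 m^3
Dn = V^(1/3) = 0.713039^(1/3)
Dn = 0.8934 m

0.8934


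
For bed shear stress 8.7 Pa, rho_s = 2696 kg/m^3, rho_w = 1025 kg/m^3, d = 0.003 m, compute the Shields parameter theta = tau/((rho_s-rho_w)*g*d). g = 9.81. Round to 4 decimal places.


theta = tau / ((rho_s - rho_w) * g * d)
rho_s - rho_w = 2696 - 1025 = 1671
Denominator = 1671 * 9.81 * 0.003 = 49.177530
theta = 8.7 / 49.177530
theta = 0.1769

0.1769


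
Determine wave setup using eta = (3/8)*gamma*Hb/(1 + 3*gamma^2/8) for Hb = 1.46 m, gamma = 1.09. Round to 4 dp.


eta = (3/8) * gamma * Hb / (1 + 3*gamma^2/8)
Numerator = (3/8) * 1.09 * 1.46 = 0.596775
Denominator = 1 + 3*1.09^2/8 = 1 + 0.445538 = 1.445538
eta = 0.596775 / 1.445538
eta = 0.4128 m

0.4128


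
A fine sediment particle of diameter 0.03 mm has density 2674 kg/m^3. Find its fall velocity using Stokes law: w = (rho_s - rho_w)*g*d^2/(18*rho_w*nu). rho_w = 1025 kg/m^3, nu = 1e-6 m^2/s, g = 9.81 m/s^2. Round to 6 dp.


w = (rho_s - rho_w) * g * d^2 / (18 * rho_w * nu)
d = 0.03 mm = 0.000030 m
rho_s - rho_w = 2674 - 1025 = 1649
Numerator = 1649 * 9.81 * (0.000030)^2 = 0.000014559021
Denominator = 18 * 1025 * 1e-6 = 0.018450
w = 0.000789 m/s

0.000789


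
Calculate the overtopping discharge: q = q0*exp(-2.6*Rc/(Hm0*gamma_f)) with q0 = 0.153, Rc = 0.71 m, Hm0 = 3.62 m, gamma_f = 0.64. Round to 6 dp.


q = q0 * exp(-2.6 * Rc / (Hm0 * gamma_f))
Exponent = -2.6 * 0.71 / (3.62 * 0.64)
= -2.6 * 0.71 / 2.3168
= -0.796789
exp(-0.796789) = 0.450774
q = 0.153 * 0.450774
q = 0.068968 m^3/s/m

0.068968


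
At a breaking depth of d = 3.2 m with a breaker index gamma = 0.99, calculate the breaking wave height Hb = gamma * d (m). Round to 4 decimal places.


Hb = gamma * d
Hb = 0.99 * 3.2
Hb = 3.1680 m

3.1680


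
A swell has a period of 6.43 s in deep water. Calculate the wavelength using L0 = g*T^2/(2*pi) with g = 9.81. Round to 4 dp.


L0 = g * T^2 / (2 * pi)
L0 = 9.81 * 6.43^2 / (2 * pi)
L0 = 9.81 * 41.3449 / 6.28319
L0 = 405.5935 / 6.28319
L0 = 64.5522 m

64.5522


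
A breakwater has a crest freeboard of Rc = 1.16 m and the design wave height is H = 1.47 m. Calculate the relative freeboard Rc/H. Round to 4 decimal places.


Relative freeboard = Rc / H
= 1.16 / 1.47
= 0.7891

0.7891


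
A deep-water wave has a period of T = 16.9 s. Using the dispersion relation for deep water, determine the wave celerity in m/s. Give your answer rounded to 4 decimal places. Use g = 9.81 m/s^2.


We use the deep-water celerity formula:
C = g * T / (2 * pi)
C = 9.81 * 16.9 / (2 * 3.14159...)
C = 165.789000 / 6.283185
C = 26.3861 m/s

26.3861


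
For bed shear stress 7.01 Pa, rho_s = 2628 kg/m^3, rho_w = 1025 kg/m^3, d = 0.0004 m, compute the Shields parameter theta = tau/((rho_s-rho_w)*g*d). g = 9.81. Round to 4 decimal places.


theta = tau / ((rho_s - rho_w) * g * d)
rho_s - rho_w = 2628 - 1025 = 1603
Denominator = 1603 * 9.81 * 0.0004 = 6.290172
theta = 7.01 / 6.290172
theta = 1.1144

1.1144


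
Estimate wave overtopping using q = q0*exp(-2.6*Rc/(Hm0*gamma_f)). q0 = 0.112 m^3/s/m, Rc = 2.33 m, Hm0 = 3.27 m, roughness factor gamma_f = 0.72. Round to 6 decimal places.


q = q0 * exp(-2.6 * Rc / (Hm0 * gamma_f))
Exponent = -2.6 * 2.33 / (3.27 * 0.72)
= -2.6 * 2.33 / 2.3544
= -2.573055
exp(-2.573055) = 0.076302
q = 0.112 * 0.076302
q = 0.008546 m^3/s/m

0.008546


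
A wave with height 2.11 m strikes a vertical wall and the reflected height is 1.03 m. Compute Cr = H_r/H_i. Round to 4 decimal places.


Cr = H_r / H_i
Cr = 1.03 / 2.11
Cr = 0.4882

0.4882


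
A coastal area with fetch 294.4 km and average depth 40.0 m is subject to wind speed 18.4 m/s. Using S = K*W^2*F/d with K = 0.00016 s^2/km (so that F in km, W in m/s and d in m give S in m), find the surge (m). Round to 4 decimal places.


S = K * W^2 * F / d
W^2 = 18.4^2 = 338.56
S = 0.00016 * 338.56 * 294.4 / 40.0
Numerator = 0.00016 * 338.56 * 294.4 = 15.947530
S = 15.947530 / 40.0 = 0.3987 m

0.3987


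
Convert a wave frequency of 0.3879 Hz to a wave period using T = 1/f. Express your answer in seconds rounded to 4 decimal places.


T = 1 / f
T = 1 / 0.3879
T = 2.5780 s

2.5780


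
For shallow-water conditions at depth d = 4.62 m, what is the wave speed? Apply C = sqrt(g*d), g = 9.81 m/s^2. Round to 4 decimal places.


Using the shallow-water approximation:
C = sqrt(g * d) = sqrt(9.81 * 4.62)
C = sqrt(45.3222)
C = 6.7322 m/s

6.7322


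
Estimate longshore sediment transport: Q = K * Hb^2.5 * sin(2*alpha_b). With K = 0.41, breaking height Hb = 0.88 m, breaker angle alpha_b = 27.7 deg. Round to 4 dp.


Q = K * Hb^2.5 * sin(2 * alpha_b)
Hb^2.5 = 0.88^2.5 = 0.726452
sin(2 * 27.7) = sin(55.4) = 0.823136
Q = 0.41 * 0.726452 * 0.823136
Q = 0.2452 m^3/s

0.2452


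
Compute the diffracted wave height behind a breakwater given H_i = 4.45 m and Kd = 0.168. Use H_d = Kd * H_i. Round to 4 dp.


H_d = Kd * H_i
H_d = 0.168 * 4.45
H_d = 0.7476 m

0.7476


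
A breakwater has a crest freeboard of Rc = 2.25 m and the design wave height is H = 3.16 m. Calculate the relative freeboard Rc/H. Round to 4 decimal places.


Relative freeboard = Rc / H
= 2.25 / 3.16
= 0.7120

0.7120


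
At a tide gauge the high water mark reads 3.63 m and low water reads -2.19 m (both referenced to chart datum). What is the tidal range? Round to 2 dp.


Tidal range = High water - Low water
Tidal range = 3.63 - (-2.19)
Tidal range = 5.82 m

5.82


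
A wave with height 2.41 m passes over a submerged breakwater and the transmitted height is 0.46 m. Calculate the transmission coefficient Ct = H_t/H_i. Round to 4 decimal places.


Ct = H_t / H_i
Ct = 0.46 / 2.41
Ct = 0.1909

0.1909


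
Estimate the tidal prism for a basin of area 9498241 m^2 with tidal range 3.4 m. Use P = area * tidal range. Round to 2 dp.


Tidal prism = Area * Tidal range
P = 9498241 * 3.4
P = 32294019.40 m^3

32294019.40


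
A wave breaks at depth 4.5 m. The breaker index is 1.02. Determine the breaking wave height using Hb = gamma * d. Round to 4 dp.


Hb = gamma * d
Hb = 1.02 * 4.5
Hb = 4.5900 m

4.5900


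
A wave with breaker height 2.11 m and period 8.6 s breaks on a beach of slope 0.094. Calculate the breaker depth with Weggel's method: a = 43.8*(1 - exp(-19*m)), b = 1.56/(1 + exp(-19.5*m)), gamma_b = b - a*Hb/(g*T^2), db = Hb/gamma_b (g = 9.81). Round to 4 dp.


a = 43.8 * (1 - exp(-19 * m))
exp(-19 * 0.094) = exp(-1.7860) = 0.167629
a = 43.8 * (1 - 0.167629) = 36.457835
b = 1.56 / (1 + exp(-19.5 * m))
exp(-19.5 * 0.094) = exp(-1.8330) = 0.159933
b = 1.56 / (1 + 0.159933) = 1.344905
Hb / (g * T^2) = 2.11 / (9.81 * 8.6^2) = 2.11 / 725.5476 = 0.00290815
gamma_b = b - a * Hb/(g*T^2) = 1.344905 - 36.457835 * 0.00290815 = 1.238880
db = Hb / gamma_b = 2.11 / 1.238880
db = 1.7032 m

1.7032


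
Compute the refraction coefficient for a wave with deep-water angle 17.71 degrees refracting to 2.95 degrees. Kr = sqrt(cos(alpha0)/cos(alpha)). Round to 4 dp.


Kr = sqrt(cos(alpha0) / cos(alpha))
cos(17.71) = 0.952608
cos(2.95) = 0.998675
Kr = sqrt(0.952608 / 0.998675)
Kr = sqrt(0.953872)
Kr = 0.9767

0.9767


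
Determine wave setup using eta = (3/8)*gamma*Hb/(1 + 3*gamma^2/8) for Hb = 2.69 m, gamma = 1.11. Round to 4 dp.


eta = (3/8) * gamma * Hb / (1 + 3*gamma^2/8)
Numerator = (3/8) * 1.11 * 2.69 = 1.119713
Denominator = 1 + 3*1.11^2/8 = 1 + 0.462038 = 1.462038
eta = 1.119713 / 1.462038
eta = 0.7659 m

0.7659


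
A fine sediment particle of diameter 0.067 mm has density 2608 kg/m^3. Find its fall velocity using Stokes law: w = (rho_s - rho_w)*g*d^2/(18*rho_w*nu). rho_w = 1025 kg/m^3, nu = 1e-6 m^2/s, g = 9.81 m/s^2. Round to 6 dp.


w = (rho_s - rho_w) * g * d^2 / (18 * rho_w * nu)
d = 0.067 mm = 0.000067 m
rho_s - rho_w = 2608 - 1025 = 1583
Numerator = 1583 * 9.81 * (0.000067)^2 = 0.000069710713
Denominator = 18 * 1025 * 1e-6 = 0.018450
w = 0.003778 m/s

0.003778


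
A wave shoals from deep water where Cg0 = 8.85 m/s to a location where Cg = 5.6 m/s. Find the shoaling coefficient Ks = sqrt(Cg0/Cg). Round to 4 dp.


Ks = sqrt(Cg0 / Cg)
Ks = sqrt(8.85 / 5.6)
Ks = sqrt(1.5804)
Ks = 1.2571

1.2571


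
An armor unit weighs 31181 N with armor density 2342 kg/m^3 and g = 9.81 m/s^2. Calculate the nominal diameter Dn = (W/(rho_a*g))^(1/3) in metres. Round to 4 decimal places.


V = W / (rho_a * g)
V = 31181 / (2342 * 9.81)
V = 31181 / 22975.02
V = 1.357170 m^3
Dn = V^(1/3) = 1.357170^(1/3)
Dn = 1.1072 m

1.1072


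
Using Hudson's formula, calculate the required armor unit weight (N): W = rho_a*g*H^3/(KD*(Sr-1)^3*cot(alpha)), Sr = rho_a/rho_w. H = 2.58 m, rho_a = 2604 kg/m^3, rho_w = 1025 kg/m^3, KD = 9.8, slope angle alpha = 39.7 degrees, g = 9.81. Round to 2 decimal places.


Sr = rho_a / rho_w = 2604 / 1025 = 2.540488
(Sr - 1) = 1.540488
(Sr - 1)^3 = 3.655736
cot(39.7) = 1 / tan(39.7) = 1 / 0.830216 = 1.204506
Numerator = 2604 * 9.81 * 2.58^3 = 438701.4857
Denominator = 9.8 * 3.655736 * 1.204506 = 43.152879
W = 438701.4857 / 43.152879
W = 10166.22 N

10166.22


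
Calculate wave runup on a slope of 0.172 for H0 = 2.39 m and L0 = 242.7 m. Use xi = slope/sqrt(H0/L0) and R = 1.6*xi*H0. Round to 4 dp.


xi = slope / sqrt(H0/L0)
H0/L0 = 2.39/242.7 = 0.009848
sqrt(0.009848) = 0.099235
xi = 0.172 / 0.099235 = 1.733263
R = 1.6 * xi * H0 = 1.6 * 1.733263 * 2.39
R = 6.6280 m

6.6280


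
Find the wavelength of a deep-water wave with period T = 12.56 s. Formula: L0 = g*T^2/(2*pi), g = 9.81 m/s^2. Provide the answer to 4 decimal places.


L0 = g * T^2 / (2 * pi)
L0 = 9.81 * 12.56^2 / (2 * pi)
L0 = 9.81 * 157.7536 / 6.28319
L0 = 1547.5628 / 6.28319
L0 = 246.3023 m

246.3023


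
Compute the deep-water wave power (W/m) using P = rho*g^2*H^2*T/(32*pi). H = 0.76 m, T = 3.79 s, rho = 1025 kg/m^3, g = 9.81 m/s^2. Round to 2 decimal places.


P = rho * g^2 * H^2 * T / (32 * pi)
P = 1025 * 9.81^2 * 0.76^2 * 3.79 / (32 * pi)
P = 1025 * 96.2361 * 0.5776 * 3.79 / 100.53096
P = 2147.97 W/m

2147.97


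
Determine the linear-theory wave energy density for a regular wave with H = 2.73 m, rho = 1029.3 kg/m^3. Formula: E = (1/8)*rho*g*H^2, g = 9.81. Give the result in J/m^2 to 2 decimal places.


E = (1/8) * rho * g * H^2
E = (1/8) * 1029.3 * 9.81 * 2.73^2
E = 0.125 * 1029.3 * 9.81 * 7.4529
E = 9406.89 J/m^2

9406.89
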